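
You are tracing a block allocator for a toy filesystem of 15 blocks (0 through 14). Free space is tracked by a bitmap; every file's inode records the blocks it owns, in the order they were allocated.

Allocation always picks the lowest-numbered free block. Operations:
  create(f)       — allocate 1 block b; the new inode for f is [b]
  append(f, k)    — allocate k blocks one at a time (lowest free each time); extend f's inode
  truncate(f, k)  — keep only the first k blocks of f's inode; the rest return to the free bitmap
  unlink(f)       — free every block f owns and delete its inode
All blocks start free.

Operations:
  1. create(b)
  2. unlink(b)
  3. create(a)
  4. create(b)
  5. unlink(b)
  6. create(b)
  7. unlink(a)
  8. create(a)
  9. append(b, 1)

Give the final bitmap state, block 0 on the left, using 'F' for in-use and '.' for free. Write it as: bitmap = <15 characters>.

bitmap = FFF............

[1] create(b) — b=0 (map F..............)
[2] unlink(b) —  (map ...............)
[3] create(a) — a=0 (map F..............)
[4] create(b) — a=0 b=1 (map FF.............)
[5] unlink(b) — a=0 (map F..............)
[6] create(b) — a=0 b=1 (map FF.............)
[7] unlink(a) — b=1 (map .F.............)
[8] create(a) — a=0 b=1 (map FF.............)
[9] append(b, 1) — a=0 b=1,2 (map FFF............)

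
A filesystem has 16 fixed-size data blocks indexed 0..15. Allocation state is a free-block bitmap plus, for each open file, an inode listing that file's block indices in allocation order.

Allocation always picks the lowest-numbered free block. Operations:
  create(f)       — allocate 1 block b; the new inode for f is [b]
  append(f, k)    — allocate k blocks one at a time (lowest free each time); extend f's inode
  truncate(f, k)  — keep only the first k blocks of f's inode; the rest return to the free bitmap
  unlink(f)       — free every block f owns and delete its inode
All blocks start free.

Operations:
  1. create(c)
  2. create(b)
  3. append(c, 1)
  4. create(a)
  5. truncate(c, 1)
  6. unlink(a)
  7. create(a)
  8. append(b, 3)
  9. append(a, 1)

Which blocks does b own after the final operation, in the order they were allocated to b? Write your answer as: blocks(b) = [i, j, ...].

[1] create(c) — c=0 (map F...............)
[2] create(b) — b=1 c=0 (map FF..............)
[3] append(c, 1) — b=1 c=0,2 (map FFF.............)
[4] create(a) — a=3 b=1 c=0,2 (map FFFF............)
[5] truncate(c, 1) — a=3 b=1 c=0 (map FF.F............)
[6] unlink(a) — b=1 c=0 (map FF..............)
[7] create(a) — a=2 b=1 c=0 (map FFF.............)
[8] append(b, 3) — a=2 b=1,3,4,5 c=0 (map FFFFFF..........)
[9] append(a, 1) — a=2,6 b=1,3,4,5 c=0 (map FFFFFFF.........)

blocks(b) = [1, 3, 4, 5]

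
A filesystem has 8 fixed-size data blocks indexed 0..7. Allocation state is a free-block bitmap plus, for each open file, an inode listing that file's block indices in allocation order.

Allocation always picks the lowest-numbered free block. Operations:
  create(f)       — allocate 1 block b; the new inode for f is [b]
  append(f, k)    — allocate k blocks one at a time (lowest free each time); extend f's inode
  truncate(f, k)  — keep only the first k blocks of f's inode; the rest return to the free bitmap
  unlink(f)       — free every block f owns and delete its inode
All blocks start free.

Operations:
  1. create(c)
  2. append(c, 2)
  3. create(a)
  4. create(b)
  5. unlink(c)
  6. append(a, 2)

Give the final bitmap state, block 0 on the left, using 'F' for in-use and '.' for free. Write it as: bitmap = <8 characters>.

  1. create(c)  ⇒  F.......  {c→[0]}
  2. append(c, 2)  ⇒  FFF.....  {c→[0, 1, 2]}
  3. create(a)  ⇒  FFFF....  {a→[3]; c→[0, 1, 2]}
  4. create(b)  ⇒  FFFFF...  {a→[3]; b→[4]; c→[0, 1, 2]}
  5. unlink(c)  ⇒  ...FF...  {a→[3]; b→[4]}
  6. append(a, 2)  ⇒  FF.FF...  {a→[3, 0, 1]; b→[4]}

bitmap = FF.FF...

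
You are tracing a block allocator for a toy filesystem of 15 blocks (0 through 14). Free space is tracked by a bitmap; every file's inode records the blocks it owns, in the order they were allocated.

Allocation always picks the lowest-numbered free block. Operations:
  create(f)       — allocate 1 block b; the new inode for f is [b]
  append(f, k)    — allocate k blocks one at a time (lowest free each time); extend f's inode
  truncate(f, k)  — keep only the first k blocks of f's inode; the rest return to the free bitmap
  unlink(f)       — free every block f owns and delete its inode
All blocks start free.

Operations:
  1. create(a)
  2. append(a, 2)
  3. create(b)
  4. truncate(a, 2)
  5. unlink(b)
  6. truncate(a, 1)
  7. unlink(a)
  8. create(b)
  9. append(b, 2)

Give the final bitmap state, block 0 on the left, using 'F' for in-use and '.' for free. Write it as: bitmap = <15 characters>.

bitmap = FFF............

create(a): bitmap=F.............. | a=[0]
append(a, 2): bitmap=FFF............ | a=[0, 1, 2]
create(b): bitmap=FFFF........... | a=[0, 1, 2] b=[3]
truncate(a, 2): bitmap=FF.F........... | a=[0, 1] b=[3]
unlink(b): bitmap=FF............. | a=[0, 1]
truncate(a, 1): bitmap=F.............. | a=[0]
unlink(a): bitmap=............... | 
create(b): bitmap=F.............. | b=[0]
append(b, 2): bitmap=FFF............ | b=[0, 1, 2]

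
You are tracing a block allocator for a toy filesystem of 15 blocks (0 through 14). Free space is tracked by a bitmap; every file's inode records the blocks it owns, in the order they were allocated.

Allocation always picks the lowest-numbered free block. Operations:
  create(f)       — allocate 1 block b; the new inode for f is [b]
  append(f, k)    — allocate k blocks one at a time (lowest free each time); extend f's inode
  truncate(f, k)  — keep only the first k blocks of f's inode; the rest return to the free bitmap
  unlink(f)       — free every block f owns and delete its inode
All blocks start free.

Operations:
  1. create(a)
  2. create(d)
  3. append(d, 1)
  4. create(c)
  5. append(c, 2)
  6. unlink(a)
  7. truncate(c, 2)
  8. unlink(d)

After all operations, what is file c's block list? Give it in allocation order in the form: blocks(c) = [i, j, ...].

blocks(c) = [3, 4]

create(a): bitmap=F.............. | a=[0]
create(d): bitmap=FF............. | a=[0] d=[1]
append(d, 1): bitmap=FFF............ | a=[0] d=[1, 2]
create(c): bitmap=FFFF........... | a=[0] c=[3] d=[1, 2]
append(c, 2): bitmap=FFFFFF......... | a=[0] c=[3, 4, 5] d=[1, 2]
unlink(a): bitmap=.FFFFF......... | c=[3, 4, 5] d=[1, 2]
truncate(c, 2): bitmap=.FFFF.......... | c=[3, 4] d=[1, 2]
unlink(d): bitmap=...FF.......... | c=[3, 4]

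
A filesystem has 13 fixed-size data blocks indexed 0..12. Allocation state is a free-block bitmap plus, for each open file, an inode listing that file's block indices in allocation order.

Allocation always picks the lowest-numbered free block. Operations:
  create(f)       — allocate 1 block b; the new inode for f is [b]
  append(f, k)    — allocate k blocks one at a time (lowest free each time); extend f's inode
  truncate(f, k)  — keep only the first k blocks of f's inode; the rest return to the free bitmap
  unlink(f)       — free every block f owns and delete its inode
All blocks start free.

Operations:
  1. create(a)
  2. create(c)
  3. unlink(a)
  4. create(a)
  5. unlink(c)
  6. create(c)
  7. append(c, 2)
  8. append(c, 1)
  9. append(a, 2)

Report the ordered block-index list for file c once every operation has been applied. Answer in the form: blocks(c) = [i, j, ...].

after create(a) → a:[0]  free=[F............]
after create(c) → a:[0], c:[1]  free=[FF...........]
after unlink(a) → c:[1]  free=[.F...........]
after create(a) → a:[0], c:[1]  free=[FF...........]
after unlink(c) → a:[0]  free=[F............]
after create(c) → a:[0], c:[1]  free=[FF...........]
after append(c, 2) → a:[0], c:[1, 2, 3]  free=[FFFF.........]
after append(c, 1) → a:[0], c:[1, 2, 3, 4]  free=[FFFFF........]
after append(a, 2) → a:[0, 5, 6], c:[1, 2, 3, 4]  free=[FFFFFFF......]

blocks(c) = [1, 2, 3, 4]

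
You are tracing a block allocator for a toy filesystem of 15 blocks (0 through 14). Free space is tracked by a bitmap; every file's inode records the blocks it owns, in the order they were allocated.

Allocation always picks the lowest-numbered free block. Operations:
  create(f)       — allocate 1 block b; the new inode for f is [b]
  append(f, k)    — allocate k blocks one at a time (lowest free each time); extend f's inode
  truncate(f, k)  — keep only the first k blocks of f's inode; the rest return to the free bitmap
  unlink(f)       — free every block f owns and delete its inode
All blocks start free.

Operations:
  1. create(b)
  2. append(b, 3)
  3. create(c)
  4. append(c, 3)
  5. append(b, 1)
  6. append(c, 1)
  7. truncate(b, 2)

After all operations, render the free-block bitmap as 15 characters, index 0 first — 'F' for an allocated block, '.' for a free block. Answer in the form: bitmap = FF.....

after create(b) → b:[0]  free=[F..............]
after append(b, 3) → b:[0, 1, 2, 3]  free=[FFFF...........]
after create(c) → b:[0, 1, 2, 3], c:[4]  free=[FFFFF..........]
after append(c, 3) → b:[0, 1, 2, 3], c:[4, 5, 6, 7]  free=[FFFFFFFF.......]
after append(b, 1) → b:[0, 1, 2, 3, 8], c:[4, 5, 6, 7]  free=[FFFFFFFFF......]
after append(c, 1) → b:[0, 1, 2, 3, 8], c:[4, 5, 6, 7, 9]  free=[FFFFFFFFFF.....]
after truncate(b, 2) → b:[0, 1], c:[4, 5, 6, 7, 9]  free=[FF..FFFF.F.....]

bitmap = FF..FFFF.F.....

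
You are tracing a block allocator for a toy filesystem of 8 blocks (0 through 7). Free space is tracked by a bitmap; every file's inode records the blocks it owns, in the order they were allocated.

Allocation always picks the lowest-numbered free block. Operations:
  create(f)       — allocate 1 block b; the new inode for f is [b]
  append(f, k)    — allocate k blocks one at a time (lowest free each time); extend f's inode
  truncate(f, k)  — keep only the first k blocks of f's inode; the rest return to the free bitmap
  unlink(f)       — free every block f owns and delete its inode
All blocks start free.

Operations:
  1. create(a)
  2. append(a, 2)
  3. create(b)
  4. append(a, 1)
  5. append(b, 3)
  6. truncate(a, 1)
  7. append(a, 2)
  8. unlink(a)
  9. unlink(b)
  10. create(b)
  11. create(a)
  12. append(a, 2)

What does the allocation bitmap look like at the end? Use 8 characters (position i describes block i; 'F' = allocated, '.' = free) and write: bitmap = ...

  1. create(a)  ⇒  F.......  {a→[0]}
  2. append(a, 2)  ⇒  FFF.....  {a→[0, 1, 2]}
  3. create(b)  ⇒  FFFF....  {a→[0, 1, 2]; b→[3]}
  4. append(a, 1)  ⇒  FFFFF...  {a→[0, 1, 2, 4]; b→[3]}
  5. append(b, 3)  ⇒  FFFFFFFF  {a→[0, 1, 2, 4]; b→[3, 5, 6, 7]}
  6. truncate(a, 1)  ⇒  F..F.FFF  {a→[0]; b→[3, 5, 6, 7]}
  7. append(a, 2)  ⇒  FFFF.FFF  {a→[0, 1, 2]; b→[3, 5, 6, 7]}
  8. unlink(a)  ⇒  ...F.FFF  {b→[3, 5, 6, 7]}
  9. unlink(b)  ⇒  ........  {}
  10. create(b)  ⇒  F.......  {b→[0]}
  11. create(a)  ⇒  FF......  {a→[1]; b→[0]}
  12. append(a, 2)  ⇒  FFFF....  {a→[1, 2, 3]; b→[0]}

bitmap = FFFF....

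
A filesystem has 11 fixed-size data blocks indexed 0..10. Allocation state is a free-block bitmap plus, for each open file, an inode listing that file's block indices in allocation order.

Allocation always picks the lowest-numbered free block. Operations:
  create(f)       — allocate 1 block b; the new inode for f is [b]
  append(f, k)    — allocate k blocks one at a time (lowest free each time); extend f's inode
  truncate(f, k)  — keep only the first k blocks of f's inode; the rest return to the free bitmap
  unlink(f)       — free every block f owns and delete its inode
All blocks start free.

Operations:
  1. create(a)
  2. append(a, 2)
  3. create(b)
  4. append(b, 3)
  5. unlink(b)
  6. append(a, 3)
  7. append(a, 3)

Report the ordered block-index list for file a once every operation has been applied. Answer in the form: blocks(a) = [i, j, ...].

  1. create(a)  ⇒  F..........  {a→[0]}
  2. append(a, 2)  ⇒  FFF........  {a→[0, 1, 2]}
  3. create(b)  ⇒  FFFF.......  {a→[0, 1, 2]; b→[3]}
  4. append(b, 3)  ⇒  FFFFFFF....  {a→[0, 1, 2]; b→[3, 4, 5, 6]}
  5. unlink(b)  ⇒  FFF........  {a→[0, 1, 2]}
  6. append(a, 3)  ⇒  FFFFFF.....  {a→[0, 1, 2, 3, 4, 5]}
  7. append(a, 3)  ⇒  FFFFFFFFF..  {a→[0, 1, 2, 3, 4, 5, 6, 7, 8]}

blocks(a) = [0, 1, 2, 3, 4, 5, 6, 7, 8]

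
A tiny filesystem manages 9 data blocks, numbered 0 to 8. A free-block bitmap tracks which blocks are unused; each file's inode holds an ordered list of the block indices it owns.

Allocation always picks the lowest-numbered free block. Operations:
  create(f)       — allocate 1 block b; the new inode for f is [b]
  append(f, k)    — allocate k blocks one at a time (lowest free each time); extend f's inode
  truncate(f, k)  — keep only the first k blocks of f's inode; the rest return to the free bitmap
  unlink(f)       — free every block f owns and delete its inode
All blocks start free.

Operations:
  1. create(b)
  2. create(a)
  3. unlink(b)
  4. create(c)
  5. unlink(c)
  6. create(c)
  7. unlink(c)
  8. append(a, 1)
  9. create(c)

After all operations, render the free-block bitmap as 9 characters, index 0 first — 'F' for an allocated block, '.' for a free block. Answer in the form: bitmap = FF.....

create(b): bitmap=F........ | b=[0]
create(a): bitmap=FF....... | a=[1] b=[0]
unlink(b): bitmap=.F....... | a=[1]
create(c): bitmap=FF....... | a=[1] c=[0]
unlink(c): bitmap=.F....... | a=[1]
create(c): bitmap=FF....... | a=[1] c=[0]
unlink(c): bitmap=.F....... | a=[1]
append(a, 1): bitmap=FF....... | a=[1, 0]
create(c): bitmap=FFF...... | a=[1, 0] c=[2]

bitmap = FFF......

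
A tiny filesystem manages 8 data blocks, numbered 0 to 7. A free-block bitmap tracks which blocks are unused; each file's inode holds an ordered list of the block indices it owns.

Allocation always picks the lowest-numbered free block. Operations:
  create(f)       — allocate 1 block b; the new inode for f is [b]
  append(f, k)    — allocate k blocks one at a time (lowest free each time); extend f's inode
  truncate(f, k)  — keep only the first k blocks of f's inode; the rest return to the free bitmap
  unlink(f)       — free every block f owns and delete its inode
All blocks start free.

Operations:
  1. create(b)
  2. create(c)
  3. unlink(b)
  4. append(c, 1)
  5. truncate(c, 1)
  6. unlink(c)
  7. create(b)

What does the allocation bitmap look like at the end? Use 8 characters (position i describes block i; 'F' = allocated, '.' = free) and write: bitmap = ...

bitmap = F.......

  1. create(b)  ⇒  F.......  {b→[0]}
  2. create(c)  ⇒  FF......  {b→[0]; c→[1]}
  3. unlink(b)  ⇒  .F......  {c→[1]}
  4. append(c, 1)  ⇒  FF......  {c→[1, 0]}
  5. truncate(c, 1)  ⇒  .F......  {c→[1]}
  6. unlink(c)  ⇒  ........  {}
  7. create(b)  ⇒  F.......  {b→[0]}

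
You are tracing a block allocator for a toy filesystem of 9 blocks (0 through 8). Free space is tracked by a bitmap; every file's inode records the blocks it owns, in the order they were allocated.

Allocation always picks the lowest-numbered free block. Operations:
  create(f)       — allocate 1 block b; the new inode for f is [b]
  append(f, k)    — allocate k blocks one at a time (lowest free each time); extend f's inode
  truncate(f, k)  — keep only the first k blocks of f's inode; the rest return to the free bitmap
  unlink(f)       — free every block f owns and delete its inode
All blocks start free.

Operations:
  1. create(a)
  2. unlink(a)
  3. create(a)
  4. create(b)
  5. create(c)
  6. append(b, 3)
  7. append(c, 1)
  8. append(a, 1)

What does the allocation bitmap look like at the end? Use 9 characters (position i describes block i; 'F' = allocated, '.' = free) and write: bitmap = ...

bitmap = FFFFFFFF.

  1. create(a)  ⇒  F........  {a→[0]}
  2. unlink(a)  ⇒  .........  {}
  3. create(a)  ⇒  F........  {a→[0]}
  4. create(b)  ⇒  FF.......  {a→[0]; b→[1]}
  5. create(c)  ⇒  FFF......  {a→[0]; b→[1]; c→[2]}
  6. append(b, 3)  ⇒  FFFFFF...  {a→[0]; b→[1, 3, 4, 5]; c→[2]}
  7. append(c, 1)  ⇒  FFFFFFF..  {a→[0]; b→[1, 3, 4, 5]; c→[2, 6]}
  8. append(a, 1)  ⇒  FFFFFFFF.  {a→[0, 7]; b→[1, 3, 4, 5]; c→[2, 6]}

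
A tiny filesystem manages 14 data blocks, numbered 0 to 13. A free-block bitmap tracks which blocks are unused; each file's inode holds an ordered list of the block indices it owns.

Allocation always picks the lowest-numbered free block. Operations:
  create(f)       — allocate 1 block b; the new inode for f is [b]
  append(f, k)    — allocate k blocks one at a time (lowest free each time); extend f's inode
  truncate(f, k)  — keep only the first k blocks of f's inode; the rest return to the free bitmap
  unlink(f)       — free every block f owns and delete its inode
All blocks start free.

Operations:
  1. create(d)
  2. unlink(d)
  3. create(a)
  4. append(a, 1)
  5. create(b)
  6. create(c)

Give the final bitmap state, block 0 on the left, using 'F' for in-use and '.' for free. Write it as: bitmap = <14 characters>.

bitmap = FFFF..........

  1. create(d)  ⇒  F.............  {d→[0]}
  2. unlink(d)  ⇒  ..............  {}
  3. create(a)  ⇒  F.............  {a→[0]}
  4. append(a, 1)  ⇒  FF............  {a→[0, 1]}
  5. create(b)  ⇒  FFF...........  {a→[0, 1]; b→[2]}
  6. create(c)  ⇒  FFFF..........  {a→[0, 1]; b→[2]; c→[3]}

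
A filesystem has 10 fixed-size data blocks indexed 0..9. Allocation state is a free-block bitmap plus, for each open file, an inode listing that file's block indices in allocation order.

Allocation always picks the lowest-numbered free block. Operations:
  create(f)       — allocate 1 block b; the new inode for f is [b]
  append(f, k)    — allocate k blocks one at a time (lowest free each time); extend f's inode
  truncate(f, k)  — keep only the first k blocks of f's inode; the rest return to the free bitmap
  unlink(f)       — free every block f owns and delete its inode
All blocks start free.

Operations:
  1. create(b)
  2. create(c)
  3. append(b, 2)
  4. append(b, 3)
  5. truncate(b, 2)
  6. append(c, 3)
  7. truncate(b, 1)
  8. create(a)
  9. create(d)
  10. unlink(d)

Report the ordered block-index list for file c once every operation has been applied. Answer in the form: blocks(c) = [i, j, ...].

blocks(c) = [1, 3, 4, 5]

[1] create(b) — b=0 (map F.........)
[2] create(c) — b=0 c=1 (map FF........)
[3] append(b, 2) — b=0,2,3 c=1 (map FFFF......)
[4] append(b, 3) — b=0,2,3,4,5,6 c=1 (map FFFFFFF...)
[5] truncate(b, 2) — b=0,2 c=1 (map FFF.......)
[6] append(c, 3) — b=0,2 c=1,3,4,5 (map FFFFFF....)
[7] truncate(b, 1) — b=0 c=1,3,4,5 (map FF.FFF....)
[8] create(a) — a=2 b=0 c=1,3,4,5 (map FFFFFF....)
[9] create(d) — a=2 b=0 c=1,3,4,5 d=6 (map FFFFFFF...)
[10] unlink(d) — a=2 b=0 c=1,3,4,5 (map FFFFFF....)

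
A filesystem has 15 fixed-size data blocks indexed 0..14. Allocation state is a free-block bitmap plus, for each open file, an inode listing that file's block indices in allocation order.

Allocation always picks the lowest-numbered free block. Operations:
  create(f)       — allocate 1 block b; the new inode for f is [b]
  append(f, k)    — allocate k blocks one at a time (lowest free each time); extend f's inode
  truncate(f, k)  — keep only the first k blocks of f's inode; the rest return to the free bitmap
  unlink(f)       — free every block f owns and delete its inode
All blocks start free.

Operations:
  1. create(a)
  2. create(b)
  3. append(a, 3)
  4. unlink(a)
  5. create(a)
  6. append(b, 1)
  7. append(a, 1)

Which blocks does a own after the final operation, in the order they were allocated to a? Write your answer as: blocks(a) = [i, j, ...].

after create(a) → a:[0]  free=[F..............]
after create(b) → a:[0], b:[1]  free=[FF.............]
after append(a, 3) → a:[0, 2, 3, 4], b:[1]  free=[FFFFF..........]
after unlink(a) → b:[1]  free=[.F.............]
after create(a) → a:[0], b:[1]  free=[FF.............]
after append(b, 1) → a:[0], b:[1, 2]  free=[FFF............]
after append(a, 1) → a:[0, 3], b:[1, 2]  free=[FFFF...........]

blocks(a) = [0, 3]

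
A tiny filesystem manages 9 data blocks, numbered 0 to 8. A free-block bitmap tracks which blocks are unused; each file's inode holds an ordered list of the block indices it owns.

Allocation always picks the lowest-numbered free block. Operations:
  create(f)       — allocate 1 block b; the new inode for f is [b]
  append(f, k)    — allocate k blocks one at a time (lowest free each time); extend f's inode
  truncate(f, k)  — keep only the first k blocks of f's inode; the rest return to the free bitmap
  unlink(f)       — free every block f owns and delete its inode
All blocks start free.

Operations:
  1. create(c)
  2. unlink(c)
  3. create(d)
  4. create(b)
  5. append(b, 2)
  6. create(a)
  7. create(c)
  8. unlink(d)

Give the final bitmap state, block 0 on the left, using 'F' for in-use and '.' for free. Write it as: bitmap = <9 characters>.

bitmap = .FFFFF...

after create(c) → c:[0]  free=[F........]
after unlink(c) →   free=[.........]
after create(d) → d:[0]  free=[F........]
after create(b) → b:[1], d:[0]  free=[FF.......]
after append(b, 2) → b:[1, 2, 3], d:[0]  free=[FFFF.....]
after create(a) → a:[4], b:[1, 2, 3], d:[0]  free=[FFFFF....]
after create(c) → a:[4], b:[1, 2, 3], c:[5], d:[0]  free=[FFFFFF...]
after unlink(d) → a:[4], b:[1, 2, 3], c:[5]  free=[.FFFFF...]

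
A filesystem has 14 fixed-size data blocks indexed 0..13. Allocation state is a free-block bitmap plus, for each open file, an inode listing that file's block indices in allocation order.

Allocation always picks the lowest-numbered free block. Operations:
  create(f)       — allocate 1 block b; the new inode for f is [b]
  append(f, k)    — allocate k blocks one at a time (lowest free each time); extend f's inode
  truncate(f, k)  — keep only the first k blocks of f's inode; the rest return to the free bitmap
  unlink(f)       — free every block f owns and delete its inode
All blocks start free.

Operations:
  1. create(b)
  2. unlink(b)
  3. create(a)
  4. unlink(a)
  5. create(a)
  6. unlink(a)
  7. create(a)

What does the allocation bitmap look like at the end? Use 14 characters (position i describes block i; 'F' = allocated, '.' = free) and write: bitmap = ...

after create(b) → b:[0]  free=[F.............]
after unlink(b) →   free=[..............]
after create(a) → a:[0]  free=[F.............]
after unlink(a) →   free=[..............]
after create(a) → a:[0]  free=[F.............]
after unlink(a) →   free=[..............]
after create(a) → a:[0]  free=[F.............]

bitmap = F.............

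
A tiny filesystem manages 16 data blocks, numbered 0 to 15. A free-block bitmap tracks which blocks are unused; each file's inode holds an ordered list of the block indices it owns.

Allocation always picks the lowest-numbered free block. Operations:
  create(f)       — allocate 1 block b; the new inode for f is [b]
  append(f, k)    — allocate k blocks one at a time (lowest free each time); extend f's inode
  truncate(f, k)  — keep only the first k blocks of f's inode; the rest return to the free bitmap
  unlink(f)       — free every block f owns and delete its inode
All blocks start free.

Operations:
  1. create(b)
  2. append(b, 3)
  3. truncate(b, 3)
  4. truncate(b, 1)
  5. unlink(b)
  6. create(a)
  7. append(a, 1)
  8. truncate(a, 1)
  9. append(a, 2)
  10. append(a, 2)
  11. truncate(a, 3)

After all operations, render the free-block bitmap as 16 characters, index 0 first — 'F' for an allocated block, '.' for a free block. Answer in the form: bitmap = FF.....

bitmap = FFF.............

  1. create(b)  ⇒  F...............  {b→[0]}
  2. append(b, 3)  ⇒  FFFF............  {b→[0, 1, 2, 3]}
  3. truncate(b, 3)  ⇒  FFF.............  {b→[0, 1, 2]}
  4. truncate(b, 1)  ⇒  F...............  {b→[0]}
  5. unlink(b)  ⇒  ................  {}
  6. create(a)  ⇒  F...............  {a→[0]}
  7. append(a, 1)  ⇒  FF..............  {a→[0, 1]}
  8. truncate(a, 1)  ⇒  F...............  {a→[0]}
  9. append(a, 2)  ⇒  FFF.............  {a→[0, 1, 2]}
  10. append(a, 2)  ⇒  FFFFF...........  {a→[0, 1, 2, 3, 4]}
  11. truncate(a, 3)  ⇒  FFF.............  {a→[0, 1, 2]}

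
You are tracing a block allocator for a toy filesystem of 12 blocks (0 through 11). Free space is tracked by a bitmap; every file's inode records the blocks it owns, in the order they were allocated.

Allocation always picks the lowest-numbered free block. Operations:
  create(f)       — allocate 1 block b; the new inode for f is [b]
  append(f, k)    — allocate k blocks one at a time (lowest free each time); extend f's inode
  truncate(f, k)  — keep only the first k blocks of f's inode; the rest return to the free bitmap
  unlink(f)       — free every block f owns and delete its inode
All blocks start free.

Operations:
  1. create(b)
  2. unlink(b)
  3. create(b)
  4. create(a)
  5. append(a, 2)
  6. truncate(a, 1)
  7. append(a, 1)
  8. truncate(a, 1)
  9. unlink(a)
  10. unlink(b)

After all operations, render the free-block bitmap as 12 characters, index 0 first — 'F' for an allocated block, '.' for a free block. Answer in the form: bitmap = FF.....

bitmap = ............

create(b): bitmap=F........... | b=[0]
unlink(b): bitmap=............ | 
create(b): bitmap=F........... | b=[0]
create(a): bitmap=FF.......... | a=[1] b=[0]
append(a, 2): bitmap=FFFF........ | a=[1, 2, 3] b=[0]
truncate(a, 1): bitmap=FF.......... | a=[1] b=[0]
append(a, 1): bitmap=FFF......... | a=[1, 2] b=[0]
truncate(a, 1): bitmap=FF.......... | a=[1] b=[0]
unlink(a): bitmap=F........... | b=[0]
unlink(b): bitmap=............ | 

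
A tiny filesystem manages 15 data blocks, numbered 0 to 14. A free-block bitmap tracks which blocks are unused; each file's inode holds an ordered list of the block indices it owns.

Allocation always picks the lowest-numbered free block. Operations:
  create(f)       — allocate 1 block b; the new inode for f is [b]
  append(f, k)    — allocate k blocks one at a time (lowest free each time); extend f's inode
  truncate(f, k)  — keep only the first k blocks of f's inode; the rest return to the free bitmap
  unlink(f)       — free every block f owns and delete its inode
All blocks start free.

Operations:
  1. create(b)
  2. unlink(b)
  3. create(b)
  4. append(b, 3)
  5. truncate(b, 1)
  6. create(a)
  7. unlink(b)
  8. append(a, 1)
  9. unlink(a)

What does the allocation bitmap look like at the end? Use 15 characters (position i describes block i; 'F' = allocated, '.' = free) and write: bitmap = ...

[1] create(b) — b=0 (map F..............)
[2] unlink(b) —  (map ...............)
[3] create(b) — b=0 (map F..............)
[4] append(b, 3) — b=0,1,2,3 (map FFFF...........)
[5] truncate(b, 1) — b=0 (map F..............)
[6] create(a) — a=1 b=0 (map FF.............)
[7] unlink(b) — a=1 (map .F.............)
[8] append(a, 1) — a=1,0 (map FF.............)
[9] unlink(a) —  (map ...............)

bitmap = ...............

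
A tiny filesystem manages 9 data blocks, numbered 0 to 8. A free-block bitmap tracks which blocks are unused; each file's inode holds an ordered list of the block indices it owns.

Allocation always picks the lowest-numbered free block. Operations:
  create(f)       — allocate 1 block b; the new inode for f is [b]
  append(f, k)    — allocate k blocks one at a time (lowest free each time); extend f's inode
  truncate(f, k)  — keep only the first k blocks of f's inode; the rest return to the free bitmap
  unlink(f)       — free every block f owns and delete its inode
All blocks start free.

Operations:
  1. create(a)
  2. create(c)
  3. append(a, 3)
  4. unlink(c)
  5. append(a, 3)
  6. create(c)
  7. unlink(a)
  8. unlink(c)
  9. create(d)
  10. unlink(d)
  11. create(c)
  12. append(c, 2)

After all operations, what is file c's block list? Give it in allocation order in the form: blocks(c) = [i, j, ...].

after create(a) → a:[0]  free=[F........]
after create(c) → a:[0], c:[1]  free=[FF.......]
after append(a, 3) → a:[0, 2, 3, 4], c:[1]  free=[FFFFF....]
after unlink(c) → a:[0, 2, 3, 4]  free=[F.FFF....]
after append(a, 3) → a:[0, 2, 3, 4, 1, 5, 6]  free=[FFFFFFF..]
after create(c) → a:[0, 2, 3, 4, 1, 5, 6], c:[7]  free=[FFFFFFFF.]
after unlink(a) → c:[7]  free=[.......F.]
after unlink(c) →   free=[.........]
after create(d) → d:[0]  free=[F........]
after unlink(d) →   free=[.........]
after create(c) → c:[0]  free=[F........]
after append(c, 2) → c:[0, 1, 2]  free=[FFF......]

blocks(c) = [0, 1, 2]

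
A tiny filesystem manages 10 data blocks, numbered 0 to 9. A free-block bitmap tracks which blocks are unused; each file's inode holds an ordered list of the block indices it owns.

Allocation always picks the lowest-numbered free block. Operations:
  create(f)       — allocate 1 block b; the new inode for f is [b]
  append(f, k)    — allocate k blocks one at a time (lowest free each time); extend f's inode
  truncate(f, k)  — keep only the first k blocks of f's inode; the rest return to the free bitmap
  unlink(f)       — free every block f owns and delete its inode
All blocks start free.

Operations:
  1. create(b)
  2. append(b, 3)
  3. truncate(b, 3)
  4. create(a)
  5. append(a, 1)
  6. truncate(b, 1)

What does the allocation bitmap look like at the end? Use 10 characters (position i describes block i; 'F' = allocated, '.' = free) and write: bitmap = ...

after create(b) → b:[0]  free=[F.........]
after append(b, 3) → b:[0, 1, 2, 3]  free=[FFFF......]
after truncate(b, 3) → b:[0, 1, 2]  free=[FFF.......]
after create(a) → a:[3], b:[0, 1, 2]  free=[FFFF......]
after append(a, 1) → a:[3, 4], b:[0, 1, 2]  free=[FFFFF.....]
after truncate(b, 1) → a:[3, 4], b:[0]  free=[F..FF.....]

bitmap = F..FF.....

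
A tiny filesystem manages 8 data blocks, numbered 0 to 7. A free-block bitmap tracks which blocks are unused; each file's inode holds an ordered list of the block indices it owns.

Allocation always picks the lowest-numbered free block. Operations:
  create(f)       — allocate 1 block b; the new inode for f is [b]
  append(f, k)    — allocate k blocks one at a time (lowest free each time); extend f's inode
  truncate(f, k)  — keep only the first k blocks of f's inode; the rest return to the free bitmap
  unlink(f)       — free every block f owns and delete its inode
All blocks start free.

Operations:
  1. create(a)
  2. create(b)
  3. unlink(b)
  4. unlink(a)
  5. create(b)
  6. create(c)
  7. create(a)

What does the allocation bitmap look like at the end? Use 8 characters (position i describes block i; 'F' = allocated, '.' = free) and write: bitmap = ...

bitmap = FFF.....

create(a): bitmap=F....... | a=[0]
create(b): bitmap=FF...... | a=[0] b=[1]
unlink(b): bitmap=F....... | a=[0]
unlink(a): bitmap=........ | 
create(b): bitmap=F....... | b=[0]
create(c): bitmap=FF...... | b=[0] c=[1]
create(a): bitmap=FFF..... | a=[2] b=[0] c=[1]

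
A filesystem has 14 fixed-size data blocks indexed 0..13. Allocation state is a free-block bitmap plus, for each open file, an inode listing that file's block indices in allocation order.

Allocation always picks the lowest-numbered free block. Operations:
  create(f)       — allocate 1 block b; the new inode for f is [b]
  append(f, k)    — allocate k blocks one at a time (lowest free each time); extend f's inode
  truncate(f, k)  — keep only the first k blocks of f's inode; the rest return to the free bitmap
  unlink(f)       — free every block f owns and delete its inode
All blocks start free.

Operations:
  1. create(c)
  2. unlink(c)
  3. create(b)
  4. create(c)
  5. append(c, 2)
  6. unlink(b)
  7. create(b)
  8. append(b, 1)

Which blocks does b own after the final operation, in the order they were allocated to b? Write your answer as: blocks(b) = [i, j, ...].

  1. create(c)  ⇒  F.............  {c→[0]}
  2. unlink(c)  ⇒  ..............  {}
  3. create(b)  ⇒  F.............  {b→[0]}
  4. create(c)  ⇒  FF............  {b→[0]; c→[1]}
  5. append(c, 2)  ⇒  FFFF..........  {b→[0]; c→[1, 2, 3]}
  6. unlink(b)  ⇒  .FFF..........  {c→[1, 2, 3]}
  7. create(b)  ⇒  FFFF..........  {b→[0]; c→[1, 2, 3]}
  8. append(b, 1)  ⇒  FFFFF.........  {b→[0, 4]; c→[1, 2, 3]}

blocks(b) = [0, 4]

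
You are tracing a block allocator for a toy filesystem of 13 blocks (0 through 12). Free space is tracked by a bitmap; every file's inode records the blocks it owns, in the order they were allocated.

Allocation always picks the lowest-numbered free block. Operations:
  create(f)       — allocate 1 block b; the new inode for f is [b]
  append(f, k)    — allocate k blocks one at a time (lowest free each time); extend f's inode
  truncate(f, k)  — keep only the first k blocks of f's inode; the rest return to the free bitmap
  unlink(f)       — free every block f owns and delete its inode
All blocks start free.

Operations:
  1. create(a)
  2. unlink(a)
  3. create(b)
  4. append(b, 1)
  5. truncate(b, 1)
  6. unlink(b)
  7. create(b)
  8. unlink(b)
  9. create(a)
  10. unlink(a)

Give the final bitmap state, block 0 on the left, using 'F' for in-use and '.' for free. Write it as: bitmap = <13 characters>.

bitmap = .............

after create(a) → a:[0]  free=[F............]
after unlink(a) →   free=[.............]
after create(b) → b:[0]  free=[F............]
after append(b, 1) → b:[0, 1]  free=[FF...........]
after truncate(b, 1) → b:[0]  free=[F............]
after unlink(b) →   free=[.............]
after create(b) → b:[0]  free=[F............]
after unlink(b) →   free=[.............]
after create(a) → a:[0]  free=[F............]
after unlink(a) →   free=[.............]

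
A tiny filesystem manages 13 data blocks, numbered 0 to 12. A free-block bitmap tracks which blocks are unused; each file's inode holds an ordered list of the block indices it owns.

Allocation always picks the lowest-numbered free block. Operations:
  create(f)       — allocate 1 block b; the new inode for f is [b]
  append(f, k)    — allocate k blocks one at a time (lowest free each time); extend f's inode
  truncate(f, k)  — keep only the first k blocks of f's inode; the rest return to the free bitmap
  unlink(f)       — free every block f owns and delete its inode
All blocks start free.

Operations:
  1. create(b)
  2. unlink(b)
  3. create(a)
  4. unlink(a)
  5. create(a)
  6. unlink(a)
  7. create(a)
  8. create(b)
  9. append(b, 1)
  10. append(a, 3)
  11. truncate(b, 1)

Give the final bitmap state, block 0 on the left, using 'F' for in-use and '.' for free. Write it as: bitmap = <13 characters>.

create(b): bitmap=F............ | b=[0]
unlink(b): bitmap=............. | 
create(a): bitmap=F............ | a=[0]
unlink(a): bitmap=............. | 
create(a): bitmap=F............ | a=[0]
unlink(a): bitmap=............. | 
create(a): bitmap=F............ | a=[0]
create(b): bitmap=FF........... | a=[0] b=[1]
append(b, 1): bitmap=FFF.......... | a=[0] b=[1, 2]
append(a, 3): bitmap=FFFFFF....... | a=[0, 3, 4, 5] b=[1, 2]
truncate(b, 1): bitmap=FF.FFF....... | a=[0, 3, 4, 5] b=[1]

bitmap = FF.FFF.......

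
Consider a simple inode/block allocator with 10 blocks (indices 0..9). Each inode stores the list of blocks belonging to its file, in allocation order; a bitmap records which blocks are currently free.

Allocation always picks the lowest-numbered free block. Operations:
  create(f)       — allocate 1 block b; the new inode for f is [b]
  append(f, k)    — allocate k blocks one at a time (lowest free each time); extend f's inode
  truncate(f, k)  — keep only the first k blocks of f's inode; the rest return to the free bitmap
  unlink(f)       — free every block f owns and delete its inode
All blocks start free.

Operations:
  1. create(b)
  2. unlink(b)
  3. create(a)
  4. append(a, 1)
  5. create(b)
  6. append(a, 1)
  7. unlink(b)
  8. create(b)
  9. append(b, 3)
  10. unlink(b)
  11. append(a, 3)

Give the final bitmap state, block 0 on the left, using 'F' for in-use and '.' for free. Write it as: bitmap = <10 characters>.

  1. create(b)  ⇒  F.........  {b→[0]}
  2. unlink(b)  ⇒  ..........  {}
  3. create(a)  ⇒  F.........  {a→[0]}
  4. append(a, 1)  ⇒  FF........  {a→[0, 1]}
  5. create(b)  ⇒  FFF.......  {a→[0, 1]; b→[2]}
  6. append(a, 1)  ⇒  FFFF......  {a→[0, 1, 3]; b→[2]}
  7. unlink(b)  ⇒  FF.F......  {a→[0, 1, 3]}
  8. create(b)  ⇒  FFFF......  {a→[0, 1, 3]; b→[2]}
  9. append(b, 3)  ⇒  FFFFFFF...  {a→[0, 1, 3]; b→[2, 4, 5, 6]}
  10. unlink(b)  ⇒  FF.F......  {a→[0, 1, 3]}
  11. append(a, 3)  ⇒  FFFFFF....  {a→[0, 1, 3, 2, 4, 5]}

bitmap = FFFFFF....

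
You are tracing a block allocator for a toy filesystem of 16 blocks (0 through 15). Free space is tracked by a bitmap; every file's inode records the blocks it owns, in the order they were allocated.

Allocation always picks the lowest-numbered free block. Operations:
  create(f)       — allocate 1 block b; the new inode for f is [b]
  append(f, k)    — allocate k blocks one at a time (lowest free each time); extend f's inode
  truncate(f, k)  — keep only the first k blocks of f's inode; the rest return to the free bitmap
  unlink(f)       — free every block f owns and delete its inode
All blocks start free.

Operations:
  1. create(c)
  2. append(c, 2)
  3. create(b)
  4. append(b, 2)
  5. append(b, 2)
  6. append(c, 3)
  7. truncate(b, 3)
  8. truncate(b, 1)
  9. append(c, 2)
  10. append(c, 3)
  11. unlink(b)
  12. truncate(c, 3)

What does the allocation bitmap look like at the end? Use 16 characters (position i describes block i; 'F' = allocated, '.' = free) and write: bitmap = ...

bitmap = FFF.............

  1. create(c)  ⇒  F...............  {c→[0]}
  2. append(c, 2)  ⇒  FFF.............  {c→[0, 1, 2]}
  3. create(b)  ⇒  FFFF............  {b→[3]; c→[0, 1, 2]}
  4. append(b, 2)  ⇒  FFFFFF..........  {b→[3, 4, 5]; c→[0, 1, 2]}
  5. append(b, 2)  ⇒  FFFFFFFF........  {b→[3, 4, 5, 6, 7]; c→[0, 1, 2]}
  6. append(c, 3)  ⇒  FFFFFFFFFFF.....  {b→[3, 4, 5, 6, 7]; c→[0, 1, 2, 8, 9, 10]}
  7. truncate(b, 3)  ⇒  FFFFFF..FFF.....  {b→[3, 4, 5]; c→[0, 1, 2, 8, 9, 10]}
  8. truncate(b, 1)  ⇒  FFFF....FFF.....  {b→[3]; c→[0, 1, 2, 8, 9, 10]}
  9. append(c, 2)  ⇒  FFFFFF..FFF.....  {b→[3]; c→[0, 1, 2, 8, 9, 10, 4, 5]}
  10. append(c, 3)  ⇒  FFFFFFFFFFFF....  {b→[3]; c→[0, 1, 2, 8, 9, 10, 4, 5, 6, 7, 11]}
  11. unlink(b)  ⇒  FFF.FFFFFFFF....  {c→[0, 1, 2, 8, 9, 10, 4, 5, 6, 7, 11]}
  12. truncate(c, 3)  ⇒  FFF.............  {c→[0, 1, 2]}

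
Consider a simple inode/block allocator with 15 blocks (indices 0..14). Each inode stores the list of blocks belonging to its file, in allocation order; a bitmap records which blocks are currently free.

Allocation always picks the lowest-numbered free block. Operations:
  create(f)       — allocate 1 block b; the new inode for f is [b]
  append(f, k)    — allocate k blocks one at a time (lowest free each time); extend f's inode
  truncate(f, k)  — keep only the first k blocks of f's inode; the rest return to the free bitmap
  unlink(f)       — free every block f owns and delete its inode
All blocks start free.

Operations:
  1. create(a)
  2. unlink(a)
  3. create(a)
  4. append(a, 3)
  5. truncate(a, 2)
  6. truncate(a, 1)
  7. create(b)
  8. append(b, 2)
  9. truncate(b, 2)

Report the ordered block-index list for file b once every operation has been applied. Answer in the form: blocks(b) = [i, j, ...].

blocks(b) = [1, 2]

after create(a) → a:[0]  free=[F..............]
after unlink(a) →   free=[...............]
after create(a) → a:[0]  free=[F..............]
after append(a, 3) → a:[0, 1, 2, 3]  free=[FFFF...........]
after truncate(a, 2) → a:[0, 1]  free=[FF.............]
after truncate(a, 1) → a:[0]  free=[F..............]
after create(b) → a:[0], b:[1]  free=[FF.............]
after append(b, 2) → a:[0], b:[1, 2, 3]  free=[FFFF...........]
after truncate(b, 2) → a:[0], b:[1, 2]  free=[FFF............]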